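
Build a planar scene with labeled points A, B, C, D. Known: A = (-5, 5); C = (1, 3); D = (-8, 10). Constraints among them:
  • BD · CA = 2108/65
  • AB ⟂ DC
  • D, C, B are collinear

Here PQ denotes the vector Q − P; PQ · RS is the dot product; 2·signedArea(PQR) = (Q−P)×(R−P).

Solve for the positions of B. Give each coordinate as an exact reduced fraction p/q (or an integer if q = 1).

B = (-241/65, 433/65)

1. B_x = -241/65  [D, C, B are collinear ∩ AB ⟂ DC]
2. B_y = 433/65  [D, C, B are collinear ∩ AB ⟂ DC]
   → B = (-241/65, 433/65)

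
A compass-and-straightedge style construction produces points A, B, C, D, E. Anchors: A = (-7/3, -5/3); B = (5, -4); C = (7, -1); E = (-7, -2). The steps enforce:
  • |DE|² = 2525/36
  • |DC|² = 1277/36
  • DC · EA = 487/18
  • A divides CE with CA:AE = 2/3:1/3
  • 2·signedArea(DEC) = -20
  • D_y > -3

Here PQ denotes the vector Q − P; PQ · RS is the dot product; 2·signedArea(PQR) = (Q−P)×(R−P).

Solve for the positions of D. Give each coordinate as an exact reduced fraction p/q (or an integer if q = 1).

1. D_x = 4/3  [2·signedArea(DEC) = -20 ∩ DC · EA = 487/18]
2. D_y = -17/6  [2·signedArea(DEC) = -20 ∩ DC · EA = 487/18]
   → D = (4/3, -17/6)

D = (4/3, -17/6)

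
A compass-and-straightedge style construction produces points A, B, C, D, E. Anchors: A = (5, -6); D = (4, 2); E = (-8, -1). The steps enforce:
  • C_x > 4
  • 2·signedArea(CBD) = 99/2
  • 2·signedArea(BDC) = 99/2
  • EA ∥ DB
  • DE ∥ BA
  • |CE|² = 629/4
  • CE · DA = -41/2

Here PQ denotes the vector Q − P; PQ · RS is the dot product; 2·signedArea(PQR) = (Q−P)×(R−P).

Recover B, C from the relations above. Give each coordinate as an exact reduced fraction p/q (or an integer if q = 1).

1. B_x = 17  [DE ∥ BA ∩ EA ∥ DB]
2. B_y = -3  [DE ∥ BA ∩ EA ∥ DB]
   → B = (17, -3)
3. C_x = 9/2  [2·signedArea(CBD) = 99/2 ∩ CE · DA = -41/2]
4. C_y = -2  [2·signedArea(CBD) = 99/2 ∩ CE · DA = -41/2]
   → C = (9/2, -2)

B = (17, -3)
C = (9/2, -2)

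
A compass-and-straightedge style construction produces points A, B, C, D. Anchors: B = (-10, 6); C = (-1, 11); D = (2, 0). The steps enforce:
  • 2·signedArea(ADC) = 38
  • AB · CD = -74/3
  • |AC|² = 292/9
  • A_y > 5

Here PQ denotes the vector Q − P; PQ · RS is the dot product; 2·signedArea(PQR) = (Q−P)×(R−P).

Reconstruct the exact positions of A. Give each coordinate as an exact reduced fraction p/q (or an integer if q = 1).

A = (-3, 17/3)

1. A_x = -3  [2·signedArea(ADC) = 38 ∩ AB · CD = -74/3]
2. A_y = 17/3  [2·signedArea(ADC) = 38 ∩ AB · CD = -74/3]
   → A = (-3, 17/3)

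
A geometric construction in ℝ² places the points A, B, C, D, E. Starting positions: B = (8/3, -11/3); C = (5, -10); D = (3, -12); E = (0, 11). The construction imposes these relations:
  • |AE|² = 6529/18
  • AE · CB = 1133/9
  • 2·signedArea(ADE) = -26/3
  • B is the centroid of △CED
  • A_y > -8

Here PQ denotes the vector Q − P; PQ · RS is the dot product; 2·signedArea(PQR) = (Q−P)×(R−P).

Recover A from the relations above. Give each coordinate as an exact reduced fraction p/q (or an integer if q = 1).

1. A_x = 17/6  [AE · CB = 1133/9 ∩ 2·signedArea(ADE) = -26/3]
2. A_y = -47/6  [AE · CB = 1133/9 ∩ 2·signedArea(ADE) = -26/3]
   → A = (17/6, -47/6)

A = (17/6, -47/6)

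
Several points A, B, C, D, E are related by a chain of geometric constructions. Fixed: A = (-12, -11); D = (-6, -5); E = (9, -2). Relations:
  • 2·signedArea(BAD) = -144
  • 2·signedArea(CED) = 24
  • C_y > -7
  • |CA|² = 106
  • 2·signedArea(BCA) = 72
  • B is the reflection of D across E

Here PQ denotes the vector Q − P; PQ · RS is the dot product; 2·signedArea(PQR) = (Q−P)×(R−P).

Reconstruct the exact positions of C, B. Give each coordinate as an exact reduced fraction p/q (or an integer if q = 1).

B = (24, 1)
C = (-3, -6)

1. C_x = -3  [line 3·x + -15·y + -81 = 0 ∩ |CA|² = 106]
2. C_y = -6  [line 3·x + -15·y + -81 = 0 ∩ |CA|² = 106]
   → C = (-3, -6)
3. B_x = 24  [B is the reflection of D across E]
4. B_y = 1  [B is the reflection of D across E]
   → B = (24, 1)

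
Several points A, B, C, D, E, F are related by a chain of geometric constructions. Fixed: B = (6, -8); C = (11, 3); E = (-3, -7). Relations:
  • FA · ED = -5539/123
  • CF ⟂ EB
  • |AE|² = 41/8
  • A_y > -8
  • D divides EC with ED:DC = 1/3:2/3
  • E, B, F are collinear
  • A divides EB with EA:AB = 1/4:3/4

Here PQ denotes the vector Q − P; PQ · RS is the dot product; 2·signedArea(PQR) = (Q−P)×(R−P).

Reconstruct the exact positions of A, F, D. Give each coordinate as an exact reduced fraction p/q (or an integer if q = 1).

A = (-3/4, -29/4)
D = (5/3, -11/3)
F = (399/41, -345/41)

1. A_x = -3/4  [A divides EB with EA:AB = 1/4:3/4]
2. A_y = -29/4  [A divides EB with EA:AB = 1/4:3/4]
   → A = (-3/4, -29/4)
3. F_x = 399/41  [E, B, F are collinear ∩ CF ⟂ EB]
4. F_y = -345/41  [E, B, F are collinear ∩ CF ⟂ EB]
   → F = (399/41, -345/41)
5. D_x = 5/3  [D divides EC with ED:DC = 1/3:2/3]
6. D_y = -11/3  [D divides EC with ED:DC = 1/3:2/3]
   → D = (5/3, -11/3)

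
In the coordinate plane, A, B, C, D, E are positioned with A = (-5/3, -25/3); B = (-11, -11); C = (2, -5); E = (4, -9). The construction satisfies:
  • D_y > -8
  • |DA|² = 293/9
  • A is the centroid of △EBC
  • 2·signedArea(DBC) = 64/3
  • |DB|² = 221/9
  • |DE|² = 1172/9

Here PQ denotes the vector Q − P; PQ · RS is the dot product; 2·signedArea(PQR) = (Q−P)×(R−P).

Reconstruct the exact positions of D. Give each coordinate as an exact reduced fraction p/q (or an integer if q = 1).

1. D_x = -22/3  [line -6·x + 13·y + 167/3 = 0 ∩ |DB|² = 221/9]
2. D_y = -23/3  [line -6·x + 13·y + 167/3 = 0 ∩ |DB|² = 221/9]
   → D = (-22/3, -23/3)

D = (-22/3, -23/3)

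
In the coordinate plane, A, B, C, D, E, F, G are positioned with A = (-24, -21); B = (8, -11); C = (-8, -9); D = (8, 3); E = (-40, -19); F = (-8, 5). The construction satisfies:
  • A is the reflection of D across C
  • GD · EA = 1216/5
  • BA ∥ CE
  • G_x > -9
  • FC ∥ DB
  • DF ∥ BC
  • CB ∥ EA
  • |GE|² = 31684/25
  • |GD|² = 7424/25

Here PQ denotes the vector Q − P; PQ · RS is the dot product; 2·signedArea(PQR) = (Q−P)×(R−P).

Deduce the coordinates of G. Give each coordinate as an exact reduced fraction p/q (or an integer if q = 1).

1. G_x = -8  [line -16·x + 2·y + -606/5 = 0 ∩ |GE|² = 31684/25]
2. G_y = -17/5  [line -16·x + 2·y + -606/5 = 0 ∩ |GE|² = 31684/25]
   → G = (-8, -17/5)

G = (-8, -17/5)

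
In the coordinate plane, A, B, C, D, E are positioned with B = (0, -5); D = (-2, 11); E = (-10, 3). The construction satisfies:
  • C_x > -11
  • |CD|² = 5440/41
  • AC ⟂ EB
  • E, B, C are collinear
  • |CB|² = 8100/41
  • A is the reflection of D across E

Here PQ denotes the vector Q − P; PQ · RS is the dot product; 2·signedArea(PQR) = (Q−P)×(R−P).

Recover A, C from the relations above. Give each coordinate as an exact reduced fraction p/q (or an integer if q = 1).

1. A_x = -18  [A is the reflection of D across E]
2. A_y = -5  [A is the reflection of D across E]
   → A = (-18, -5)
3. C_x = -450/41  [E, B, C are collinear ∩ AC ⟂ EB]
4. C_y = 155/41  [E, B, C are collinear ∩ AC ⟂ EB]
   → C = (-450/41, 155/41)

A = (-18, -5)
C = (-450/41, 155/41)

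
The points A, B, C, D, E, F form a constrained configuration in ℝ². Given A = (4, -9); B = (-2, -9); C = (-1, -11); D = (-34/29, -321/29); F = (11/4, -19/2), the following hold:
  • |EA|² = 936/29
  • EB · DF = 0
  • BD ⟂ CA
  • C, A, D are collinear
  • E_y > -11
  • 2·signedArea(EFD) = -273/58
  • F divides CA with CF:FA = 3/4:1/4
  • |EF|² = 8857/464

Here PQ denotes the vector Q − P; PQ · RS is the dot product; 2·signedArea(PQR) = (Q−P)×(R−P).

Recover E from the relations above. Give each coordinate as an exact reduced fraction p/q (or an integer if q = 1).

1. E_x = -46/29  [EB · DF = 0 ∩ 2·signedArea(EFD) = -273/58]
2. E_y = -291/29  [EB · DF = 0 ∩ 2·signedArea(EFD) = -273/58]
   → E = (-46/29, -291/29)

E = (-46/29, -291/29)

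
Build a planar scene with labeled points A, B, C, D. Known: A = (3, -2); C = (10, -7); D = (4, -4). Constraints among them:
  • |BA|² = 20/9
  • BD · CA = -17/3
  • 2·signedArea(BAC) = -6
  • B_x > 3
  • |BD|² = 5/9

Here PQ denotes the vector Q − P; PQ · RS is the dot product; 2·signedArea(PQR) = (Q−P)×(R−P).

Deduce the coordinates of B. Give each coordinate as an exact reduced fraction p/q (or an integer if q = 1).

B = (11/3, -10/3)

1. B_x = 11/3  [BD · CA = -17/3 ∩ 2·signedArea(BAC) = -6]
2. B_y = -10/3  [BD · CA = -17/3 ∩ 2·signedArea(BAC) = -6]
   → B = (11/3, -10/3)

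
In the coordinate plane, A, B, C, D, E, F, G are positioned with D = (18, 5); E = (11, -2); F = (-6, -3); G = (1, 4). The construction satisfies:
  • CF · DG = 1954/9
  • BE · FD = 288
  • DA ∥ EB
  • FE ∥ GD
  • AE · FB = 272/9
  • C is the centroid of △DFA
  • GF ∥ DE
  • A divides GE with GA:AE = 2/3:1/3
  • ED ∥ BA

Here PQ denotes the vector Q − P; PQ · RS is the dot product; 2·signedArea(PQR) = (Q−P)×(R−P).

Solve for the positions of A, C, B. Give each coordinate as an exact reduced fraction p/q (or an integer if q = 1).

A = (23/3, 0)
B = (2/3, -7)
C = (59/9, 2/3)

1. A_x = 23/3  [A divides GE with GA:AE = 2/3:1/3]
2. A_y = 0  [A divides GE with GA:AE = 2/3:1/3]
   → A = (23/3, 0)
3. C_x = 59/9  [C is the centroid of △DFA]
4. C_y = 2/3  [C is the centroid of △DFA]
   → C = (59/9, 2/3)
5. B_x = 2/3  [ED ∥ BA ∩ DA ∥ EB]
6. B_y = -7  [ED ∥ BA ∩ DA ∥ EB]
   → B = (2/3, -7)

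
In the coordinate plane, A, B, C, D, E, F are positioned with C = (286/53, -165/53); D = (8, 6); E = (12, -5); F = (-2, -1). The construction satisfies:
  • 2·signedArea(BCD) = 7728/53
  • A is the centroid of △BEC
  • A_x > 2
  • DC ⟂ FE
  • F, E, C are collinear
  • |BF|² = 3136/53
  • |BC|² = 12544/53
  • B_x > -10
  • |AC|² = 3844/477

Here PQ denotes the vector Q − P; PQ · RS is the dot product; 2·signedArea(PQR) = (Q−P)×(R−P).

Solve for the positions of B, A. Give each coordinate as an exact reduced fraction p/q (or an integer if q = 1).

1. B_x = -498/53  [line -483/53·x + 138/53·y + -4692/53 = 0 ∩ |BF|² = 3136/53]
2. B_y = 59/53  [line -483/53·x + 138/53·y + -4692/53 = 0 ∩ |BF|² = 3136/53]
   → B = (-498/53, 59/53)
3. A_x = 8/3  [A is the centroid of △BEC]
4. A_y = -7/3  [A is the centroid of △BEC]
   → A = (8/3, -7/3)

A = (8/3, -7/3)
B = (-498/53, 59/53)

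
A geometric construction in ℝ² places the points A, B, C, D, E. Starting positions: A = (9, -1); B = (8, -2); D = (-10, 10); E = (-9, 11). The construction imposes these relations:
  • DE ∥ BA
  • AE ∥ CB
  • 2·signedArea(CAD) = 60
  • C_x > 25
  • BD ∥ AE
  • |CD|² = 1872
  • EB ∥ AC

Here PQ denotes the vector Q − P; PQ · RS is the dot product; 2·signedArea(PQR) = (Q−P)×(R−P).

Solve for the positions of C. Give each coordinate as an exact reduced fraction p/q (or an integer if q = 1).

1. C_x = 26  [AE ∥ CB ∩ EB ∥ AC]
2. C_y = -14  [AE ∥ CB ∩ EB ∥ AC]
   → C = (26, -14)

C = (26, -14)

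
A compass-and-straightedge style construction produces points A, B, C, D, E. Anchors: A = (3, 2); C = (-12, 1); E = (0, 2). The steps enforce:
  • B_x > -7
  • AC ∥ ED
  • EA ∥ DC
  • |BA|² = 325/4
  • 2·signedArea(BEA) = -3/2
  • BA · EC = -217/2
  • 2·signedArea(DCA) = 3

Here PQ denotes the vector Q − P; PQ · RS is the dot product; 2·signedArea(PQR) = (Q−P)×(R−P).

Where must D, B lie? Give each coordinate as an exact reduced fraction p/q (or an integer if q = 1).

1. D_x = -15  [EA ∥ DC ∩ AC ∥ ED]
2. D_y = 1  [EA ∥ DC ∩ AC ∥ ED]
   → D = (-15, 1)
3. B_x = -6  [BA · EC = -217/2 ∩ 2·signedArea(BEA) = -3/2]
4. B_y = 3/2  [BA · EC = -217/2 ∩ 2·signedArea(BEA) = -3/2]
   → B = (-6, 3/2)

B = (-6, 3/2)
D = (-15, 1)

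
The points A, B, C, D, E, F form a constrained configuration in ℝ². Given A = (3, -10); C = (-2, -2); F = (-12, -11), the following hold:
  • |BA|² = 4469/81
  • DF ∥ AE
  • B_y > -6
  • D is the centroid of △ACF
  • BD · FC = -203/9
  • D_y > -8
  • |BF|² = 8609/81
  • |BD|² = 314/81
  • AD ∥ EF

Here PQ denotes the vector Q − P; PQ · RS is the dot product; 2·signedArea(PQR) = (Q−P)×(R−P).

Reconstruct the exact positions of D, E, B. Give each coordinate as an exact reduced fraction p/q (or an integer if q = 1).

B = (-28/9, -52/9)
D = (-11/3, -23/3)
E = (-16/3, -40/3)

1. D_x = -11/3  [D is the centroid of △ACF]
2. D_y = -23/3  [D is the centroid of △ACF]
   → D = (-11/3, -23/3)
3. E_x = -16/3  [AD ∥ EF ∩ DF ∥ AE]
4. E_y = -40/3  [AD ∥ EF ∩ DF ∥ AE]
   → E = (-16/3, -40/3)
5. B_x = -28/9  [line -10·x + -9·y + -748/9 = 0 ∩ |BA|² = 4469/81]
6. B_y = -52/9  [line -10·x + -9·y + -748/9 = 0 ∩ |BA|² = 4469/81]
   → B = (-28/9, -52/9)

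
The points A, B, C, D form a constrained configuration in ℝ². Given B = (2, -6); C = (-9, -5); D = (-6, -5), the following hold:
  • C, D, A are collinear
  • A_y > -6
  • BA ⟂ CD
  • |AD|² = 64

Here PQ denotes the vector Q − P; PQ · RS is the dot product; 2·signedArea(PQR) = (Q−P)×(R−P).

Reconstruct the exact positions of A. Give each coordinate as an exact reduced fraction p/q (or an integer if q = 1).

A = (2, -5)

1. A_x = 2  [C, D, A are collinear ∩ BA ⟂ CD]
2. A_y = -5  [C, D, A are collinear ∩ BA ⟂ CD]
   → A = (2, -5)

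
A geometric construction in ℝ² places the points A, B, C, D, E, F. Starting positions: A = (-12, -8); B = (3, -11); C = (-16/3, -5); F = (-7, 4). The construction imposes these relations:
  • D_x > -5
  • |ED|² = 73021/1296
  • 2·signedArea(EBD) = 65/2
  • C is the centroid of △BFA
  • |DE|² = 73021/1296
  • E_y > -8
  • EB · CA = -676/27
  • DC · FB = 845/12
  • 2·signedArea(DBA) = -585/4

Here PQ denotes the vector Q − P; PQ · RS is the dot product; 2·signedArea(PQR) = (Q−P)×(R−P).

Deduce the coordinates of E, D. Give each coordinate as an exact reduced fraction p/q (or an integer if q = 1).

1. D_x = -9/2  [2·signedArea(DBA) = -585/4 ∩ DC · FB = 845/12]
2. D_y = 1/4  [2·signedArea(DBA) = -585/4 ∩ DC · FB = 845/12]
   → D = (-9/2, 1/4)
3. E_x = -23/9  [EB · CA = -676/27 ∩ 2·signedArea(EBD) = 65/2]
4. E_y = -7  [EB · CA = -676/27 ∩ 2·signedArea(EBD) = 65/2]
   → E = (-23/9, -7)

D = (-9/2, 1/4)
E = (-23/9, -7)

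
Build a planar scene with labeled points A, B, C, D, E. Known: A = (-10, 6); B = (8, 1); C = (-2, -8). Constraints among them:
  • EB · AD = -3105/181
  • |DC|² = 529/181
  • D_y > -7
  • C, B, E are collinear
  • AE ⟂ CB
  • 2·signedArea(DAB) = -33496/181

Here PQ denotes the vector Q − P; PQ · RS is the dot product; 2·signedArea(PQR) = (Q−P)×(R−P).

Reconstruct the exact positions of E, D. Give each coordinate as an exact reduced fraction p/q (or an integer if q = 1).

D = (-132/181, -1241/181)
E = (98/181, -1034/181)

1. E_x = 98/181  [C, B, E are collinear ∩ AE ⟂ CB]
2. E_y = -1034/181  [C, B, E are collinear ∩ AE ⟂ CB]
   → E = (98/181, -1034/181)
3. D_x = -132/181  [2·signedArea(DAB) = -33496/181 ∩ EB · AD = -3105/181]
4. D_y = -1241/181  [2·signedArea(DAB) = -33496/181 ∩ EB · AD = -3105/181]
   → D = (-132/181, -1241/181)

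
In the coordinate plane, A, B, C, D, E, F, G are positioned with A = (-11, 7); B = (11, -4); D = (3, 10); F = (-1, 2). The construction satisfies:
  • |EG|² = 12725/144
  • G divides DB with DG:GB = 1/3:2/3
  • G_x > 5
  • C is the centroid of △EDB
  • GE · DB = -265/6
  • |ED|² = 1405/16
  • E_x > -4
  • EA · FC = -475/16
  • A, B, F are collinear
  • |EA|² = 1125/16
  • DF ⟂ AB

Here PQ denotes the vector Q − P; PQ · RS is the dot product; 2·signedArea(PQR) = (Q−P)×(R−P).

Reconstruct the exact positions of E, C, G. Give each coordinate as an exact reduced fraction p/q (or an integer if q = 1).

C = (7/2, 37/12)
E = (-7/2, 13/4)
G = (17/3, 16/3)

1. G_x = 17/3  [G divides DB with DG:GB = 1/3:2/3]
2. G_y = 16/3  [G divides DB with DG:GB = 1/3:2/3]
   → G = (17/3, 16/3)
3. E_x = -7/2  [line 8·x + -14·y + 147/2 = 0 ∩ |EA|² = 1125/16]
4. E_y = 13/4  [line 8·x + -14·y + 147/2 = 0 ∩ |EA|² = 1125/16]
   → E = (-7/2, 13/4)
5. C_x = 7/2  [EA · FC = -475/16 ∩ C is the centroid of △EDB]
6. C_y = 37/12  [EA · FC = -475/16 ∩ C is the centroid of △EDB]
   → C = (7/2, 37/12)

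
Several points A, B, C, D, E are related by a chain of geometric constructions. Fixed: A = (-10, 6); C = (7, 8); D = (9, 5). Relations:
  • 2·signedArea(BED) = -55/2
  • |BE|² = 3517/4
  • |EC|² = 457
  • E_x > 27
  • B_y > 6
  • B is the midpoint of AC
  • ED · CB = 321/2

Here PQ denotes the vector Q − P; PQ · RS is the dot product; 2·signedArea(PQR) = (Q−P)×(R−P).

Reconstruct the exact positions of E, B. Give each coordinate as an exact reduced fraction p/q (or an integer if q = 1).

B = (-3/2, 7)
E = (28, 4)

1. B_x = -3/2  [B is the midpoint of AC]
2. B_y = 7  [B is the midpoint of AC]
   → B = (-3/2, 7)
3. E_x = 28  [ED · CB = 321/2 ∩ 2·signedArea(BED) = -55/2]
4. E_y = 4  [ED · CB = 321/2 ∩ 2·signedArea(BED) = -55/2]
   → E = (28, 4)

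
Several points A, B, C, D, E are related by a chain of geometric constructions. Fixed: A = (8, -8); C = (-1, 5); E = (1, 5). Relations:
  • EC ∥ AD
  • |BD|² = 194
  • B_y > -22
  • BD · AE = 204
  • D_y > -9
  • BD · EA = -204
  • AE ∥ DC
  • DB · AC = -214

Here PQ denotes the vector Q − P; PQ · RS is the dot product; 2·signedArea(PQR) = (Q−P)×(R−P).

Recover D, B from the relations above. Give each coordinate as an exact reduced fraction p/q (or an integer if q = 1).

B = (11, -21)
D = (6, -8)

1. D_x = 6  [AE ∥ DC ∩ EC ∥ AD]
2. D_y = -8  [AE ∥ DC ∩ EC ∥ AD]
   → D = (6, -8)
3. B_x = 11  [BD · EA = -204 ∩ DB · AC = -214]
4. B_y = -21  [BD · EA = -204 ∩ DB · AC = -214]
   → B = (11, -21)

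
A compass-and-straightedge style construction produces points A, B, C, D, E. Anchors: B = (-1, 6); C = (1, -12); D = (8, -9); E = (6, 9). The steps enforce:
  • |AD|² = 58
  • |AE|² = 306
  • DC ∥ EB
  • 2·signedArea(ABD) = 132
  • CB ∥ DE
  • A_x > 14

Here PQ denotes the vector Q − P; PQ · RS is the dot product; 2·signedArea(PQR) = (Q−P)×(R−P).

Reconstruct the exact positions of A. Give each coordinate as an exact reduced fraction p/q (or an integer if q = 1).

1. A_x = 15  [line 15·x + 9·y + -171 = 0 ∩ |AD|² = 58]
2. A_y = -6  [line 15·x + 9·y + -171 = 0 ∩ |AD|² = 58]
   → A = (15, -6)

A = (15, -6)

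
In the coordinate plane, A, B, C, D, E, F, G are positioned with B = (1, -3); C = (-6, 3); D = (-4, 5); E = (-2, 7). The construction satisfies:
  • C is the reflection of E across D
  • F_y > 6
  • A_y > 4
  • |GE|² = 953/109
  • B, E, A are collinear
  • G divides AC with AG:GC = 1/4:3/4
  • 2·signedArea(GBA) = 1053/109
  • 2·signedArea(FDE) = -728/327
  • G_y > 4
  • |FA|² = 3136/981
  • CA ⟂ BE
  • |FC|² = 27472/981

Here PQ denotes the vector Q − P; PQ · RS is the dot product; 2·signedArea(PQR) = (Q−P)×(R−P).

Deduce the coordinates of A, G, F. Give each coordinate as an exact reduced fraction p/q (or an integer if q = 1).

A = (-134/109, 483/109)
F = (-190/109, 2009/327)
G = (-264/109, 444/109)

1. A_x = -134/109  [B, E, A are collinear ∩ CA ⟂ BE]
2. A_y = 483/109  [B, E, A are collinear ∩ CA ⟂ BE]
   → A = (-134/109, 483/109)
3. G_x = -264/109  [G divides AC with AG:GC = 1/4:3/4]
4. G_y = 444/109  [G divides AC with AG:GC = 1/4:3/4]
   → G = (-264/109, 444/109)
5. F_x = -190/109  [line -2·x + 2·y + -5158/327 = 0 ∩ |FC|² = 27472/981]
6. F_y = 2009/327  [line -2·x + 2·y + -5158/327 = 0 ∩ |FC|² = 27472/981]
   → F = (-190/109, 2009/327)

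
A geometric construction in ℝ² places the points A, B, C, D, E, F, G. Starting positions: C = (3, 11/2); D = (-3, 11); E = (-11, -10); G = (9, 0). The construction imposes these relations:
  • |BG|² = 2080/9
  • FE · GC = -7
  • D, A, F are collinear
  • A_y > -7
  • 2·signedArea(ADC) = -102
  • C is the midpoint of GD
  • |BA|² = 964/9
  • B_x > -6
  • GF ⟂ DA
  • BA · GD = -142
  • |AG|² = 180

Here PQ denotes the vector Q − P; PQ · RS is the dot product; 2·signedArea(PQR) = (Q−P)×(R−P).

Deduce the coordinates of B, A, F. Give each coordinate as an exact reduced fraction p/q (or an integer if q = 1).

1. A_x = -3  [line 11/2·x + 6·y + 105/2 = 0 ∩ |AG|² = 180]
2. A_y = -6  [line 11/2·x + 6·y + 105/2 = 0 ∩ |AG|² = 180]
   → A = (-3, -6)
3. F_x = -3  [D, A, F are collinear ∩ GF ⟂ DA]
4. F_y = 0  [D, A, F are collinear ∩ GF ⟂ DA]
   → F = (-3, 0)
5. B_x = -17/3  [line 12·x + -11·y + 112 = 0 ∩ |BA|² = 964/9]
6. B_y = 4  [line 12·x + -11·y + 112 = 0 ∩ |BA|² = 964/9]
   → B = (-17/3, 4)

A = (-3, -6)
B = (-17/3, 4)
F = (-3, 0)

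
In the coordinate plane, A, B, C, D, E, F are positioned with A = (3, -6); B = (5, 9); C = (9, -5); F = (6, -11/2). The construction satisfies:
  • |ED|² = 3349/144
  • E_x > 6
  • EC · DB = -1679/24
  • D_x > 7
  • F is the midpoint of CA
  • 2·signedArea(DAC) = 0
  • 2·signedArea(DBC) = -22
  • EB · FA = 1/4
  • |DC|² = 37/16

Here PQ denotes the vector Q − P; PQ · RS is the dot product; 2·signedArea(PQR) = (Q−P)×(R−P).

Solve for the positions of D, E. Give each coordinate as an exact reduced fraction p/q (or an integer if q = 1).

D = (15/2, -21/4)
E = (20/3, -1/2)

1. D_x = 15/2  [2·signedArea(DAC) = 0 ∩ 2·signedArea(DBC) = -22]
2. D_y = -21/4  [2·signedArea(DAC) = 0 ∩ 2·signedArea(DBC) = -22]
   → D = (15/2, -21/4)
3. E_x = 20/3  [EC · DB = -1679/24 ∩ EB · FA = 1/4]
4. E_y = -1/2  [EC · DB = -1679/24 ∩ EB · FA = 1/4]
   → E = (20/3, -1/2)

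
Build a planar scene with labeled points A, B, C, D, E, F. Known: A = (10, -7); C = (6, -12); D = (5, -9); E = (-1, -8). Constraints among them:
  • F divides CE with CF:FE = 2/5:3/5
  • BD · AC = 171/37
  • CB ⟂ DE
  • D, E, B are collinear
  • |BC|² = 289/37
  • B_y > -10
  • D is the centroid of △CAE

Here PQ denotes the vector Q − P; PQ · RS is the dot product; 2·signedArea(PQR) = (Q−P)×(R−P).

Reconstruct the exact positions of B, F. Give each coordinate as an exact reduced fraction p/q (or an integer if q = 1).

1. B_x = 239/37  [D, E, B are collinear ∩ CB ⟂ DE]
2. B_y = -342/37  [D, E, B are collinear ∩ CB ⟂ DE]
   → B = (239/37, -342/37)
3. F_x = 16/5  [F divides CE with CF:FE = 2/5:3/5]
4. F_y = -52/5  [F divides CE with CF:FE = 2/5:3/5]
   → F = (16/5, -52/5)

B = (239/37, -342/37)
F = (16/5, -52/5)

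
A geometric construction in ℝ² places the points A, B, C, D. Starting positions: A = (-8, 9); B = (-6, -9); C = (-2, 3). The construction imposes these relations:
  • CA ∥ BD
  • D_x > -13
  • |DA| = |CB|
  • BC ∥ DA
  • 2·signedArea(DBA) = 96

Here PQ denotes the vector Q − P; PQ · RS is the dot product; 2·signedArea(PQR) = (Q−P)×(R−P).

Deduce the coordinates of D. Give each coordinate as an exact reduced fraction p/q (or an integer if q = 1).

D = (-12, -3)

1. D_x = -12  [BC ∥ DA ∩ CA ∥ BD]
2. D_y = -3  [BC ∥ DA ∩ CA ∥ BD]
   → D = (-12, -3)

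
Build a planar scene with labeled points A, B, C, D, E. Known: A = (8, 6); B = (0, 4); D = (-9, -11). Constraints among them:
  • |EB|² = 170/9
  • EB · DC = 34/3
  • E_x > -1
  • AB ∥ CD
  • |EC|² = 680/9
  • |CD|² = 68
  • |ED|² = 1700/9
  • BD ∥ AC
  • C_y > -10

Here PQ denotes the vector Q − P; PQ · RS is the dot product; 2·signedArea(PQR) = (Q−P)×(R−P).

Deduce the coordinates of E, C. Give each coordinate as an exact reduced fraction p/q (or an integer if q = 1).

1. C_x = -1  [AB ∥ CD ∩ BD ∥ AC]
2. C_y = -9  [AB ∥ CD ∩ BD ∥ AC]
   → C = (-1, -9)
3. E_x = -1/3  [line -8·x + -2·y + -10/3 = 0 ∩ |EB|² = 170/9]
4. E_y = -1/3  [line -8·x + -2·y + -10/3 = 0 ∩ |EB|² = 170/9]
   → E = (-1/3, -1/3)

C = (-1, -9)
E = (-1/3, -1/3)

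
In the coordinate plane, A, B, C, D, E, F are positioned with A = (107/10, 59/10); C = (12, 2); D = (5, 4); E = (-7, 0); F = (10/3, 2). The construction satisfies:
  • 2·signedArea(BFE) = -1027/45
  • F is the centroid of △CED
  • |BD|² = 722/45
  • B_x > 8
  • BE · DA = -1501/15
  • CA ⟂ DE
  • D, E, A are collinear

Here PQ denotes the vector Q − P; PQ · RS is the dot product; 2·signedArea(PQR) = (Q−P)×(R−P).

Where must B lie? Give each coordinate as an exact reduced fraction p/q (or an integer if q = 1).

1. B_x = 44/5  [2·signedArea(BFE) = -1027/45 ∩ BE · DA = -1501/15]
2. B_y = 79/15  [2·signedArea(BFE) = -1027/45 ∩ BE · DA = -1501/15]
   → B = (44/5, 79/15)

B = (44/5, 79/15)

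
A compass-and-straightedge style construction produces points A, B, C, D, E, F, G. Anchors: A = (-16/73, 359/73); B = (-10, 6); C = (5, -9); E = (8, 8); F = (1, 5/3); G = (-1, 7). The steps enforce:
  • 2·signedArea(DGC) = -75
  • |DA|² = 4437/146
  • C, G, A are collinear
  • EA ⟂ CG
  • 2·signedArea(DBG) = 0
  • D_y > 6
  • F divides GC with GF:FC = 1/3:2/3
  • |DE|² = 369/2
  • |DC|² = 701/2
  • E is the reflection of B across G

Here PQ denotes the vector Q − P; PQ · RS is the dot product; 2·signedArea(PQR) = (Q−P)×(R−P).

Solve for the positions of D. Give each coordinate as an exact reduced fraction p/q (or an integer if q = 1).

1. D_x = -11/2  [2·signedArea(DBG) = 0 ∩ 2·signedArea(DGC) = -75]
2. D_y = 13/2  [2·signedArea(DBG) = 0 ∩ 2·signedArea(DGC) = -75]
   → D = (-11/2, 13/2)

D = (-11/2, 13/2)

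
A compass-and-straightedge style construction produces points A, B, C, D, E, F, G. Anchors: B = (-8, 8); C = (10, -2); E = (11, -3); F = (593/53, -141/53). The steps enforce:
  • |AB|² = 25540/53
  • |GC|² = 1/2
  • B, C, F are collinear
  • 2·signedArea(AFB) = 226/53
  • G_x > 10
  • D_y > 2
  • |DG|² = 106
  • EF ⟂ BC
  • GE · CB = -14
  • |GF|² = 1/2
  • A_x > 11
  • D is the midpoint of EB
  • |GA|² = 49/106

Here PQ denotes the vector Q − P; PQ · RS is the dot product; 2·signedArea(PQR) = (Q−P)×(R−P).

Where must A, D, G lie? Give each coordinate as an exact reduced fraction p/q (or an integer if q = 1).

A = (588/53, -150/53)
D = (3/2, 5/2)
G = (21/2, -5/2)

1. A_x = 588/53  [line -565/53·x + -1017/53·y + 3390/53 = 0 ∩ |AB|² = 25540/53]
2. A_y = -150/53  [line -565/53·x + -1017/53·y + 3390/53 = 0 ∩ |AB|² = 25540/53]
   → A = (588/53, -150/53)
3. D_x = 3/2  [D is the midpoint of EB]
4. D_y = 5/2  [D is the midpoint of EB]
   → D = (3/2, 5/2)
5. G_x = 21/2  [line 18·x + -10·y + -214 = 0 ∩ |GA|² = 49/106]
6. G_y = -5/2  [line 18·x + -10·y + -214 = 0 ∩ |GA|² = 49/106]
   → G = (21/2, -5/2)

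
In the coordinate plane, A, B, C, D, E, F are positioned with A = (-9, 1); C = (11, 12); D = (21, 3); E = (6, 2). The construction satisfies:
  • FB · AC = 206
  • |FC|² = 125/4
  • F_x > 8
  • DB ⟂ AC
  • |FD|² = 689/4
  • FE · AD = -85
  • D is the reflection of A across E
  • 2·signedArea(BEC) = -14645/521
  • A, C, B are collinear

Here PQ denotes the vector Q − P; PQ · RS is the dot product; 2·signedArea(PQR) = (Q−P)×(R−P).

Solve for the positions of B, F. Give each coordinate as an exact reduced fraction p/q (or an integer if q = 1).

B = (7751/521, 7363/521)
F = (17/2, 7)

1. B_x = 7751/521  [A, C, B are collinear ∩ DB ⟂ AC]
2. B_y = 7363/521  [A, C, B are collinear ∩ DB ⟂ AC]
   → B = (7751/521, 7363/521)
3. F_x = 17/2  [FB · AC = 206 ∩ FE · AD = -85]
4. F_y = 7  [FB · AC = 206 ∩ FE · AD = -85]
   → F = (17/2, 7)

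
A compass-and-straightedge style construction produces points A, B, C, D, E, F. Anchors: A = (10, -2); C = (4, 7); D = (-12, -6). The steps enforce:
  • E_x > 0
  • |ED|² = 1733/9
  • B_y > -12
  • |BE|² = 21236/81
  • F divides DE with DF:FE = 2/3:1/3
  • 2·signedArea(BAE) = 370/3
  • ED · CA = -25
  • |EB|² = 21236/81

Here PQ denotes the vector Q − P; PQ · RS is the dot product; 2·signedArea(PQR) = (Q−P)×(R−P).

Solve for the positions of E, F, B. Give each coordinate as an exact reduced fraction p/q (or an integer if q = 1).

B = (-100/9, -103/9)
E = (2/3, -1/3)
F = (-32/9, -20/9)

1. E_x = 2/3  [line -6·x + 9·y + 7 = 0 ∩ |ED|² = 1733/9]
2. E_y = -1/3  [line -6·x + 9·y + 7 = 0 ∩ |ED|² = 1733/9]
   → E = (2/3, -1/3)
3. F_x = -32/9  [F divides DE with DF:FE = 2/3:1/3]
4. F_y = -20/9  [F divides DE with DF:FE = 2/3:1/3]
   → F = (-32/9, -20/9)
5. B_x = -100/9  [line -5/3·x + -28/3·y + -376/3 = 0 ∩ |EB|² = 21236/81]
6. B_y = -103/9  [line -5/3·x + -28/3·y + -376/3 = 0 ∩ |EB|² = 21236/81]
   → B = (-100/9, -103/9)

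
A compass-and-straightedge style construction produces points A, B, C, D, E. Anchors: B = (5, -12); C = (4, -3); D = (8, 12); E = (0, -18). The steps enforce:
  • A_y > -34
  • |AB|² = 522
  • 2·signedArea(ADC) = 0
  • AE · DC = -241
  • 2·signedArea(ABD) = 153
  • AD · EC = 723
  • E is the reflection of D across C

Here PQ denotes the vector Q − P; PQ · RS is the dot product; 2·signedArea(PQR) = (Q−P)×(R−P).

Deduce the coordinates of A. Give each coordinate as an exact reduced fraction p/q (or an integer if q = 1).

1. A_x = -4  [2·signedArea(ADC) = 0 ∩ 2·signedArea(ABD) = 153]
2. A_y = -33  [2·signedArea(ADC) = 0 ∩ 2·signedArea(ABD) = 153]
   → A = (-4, -33)

A = (-4, -33)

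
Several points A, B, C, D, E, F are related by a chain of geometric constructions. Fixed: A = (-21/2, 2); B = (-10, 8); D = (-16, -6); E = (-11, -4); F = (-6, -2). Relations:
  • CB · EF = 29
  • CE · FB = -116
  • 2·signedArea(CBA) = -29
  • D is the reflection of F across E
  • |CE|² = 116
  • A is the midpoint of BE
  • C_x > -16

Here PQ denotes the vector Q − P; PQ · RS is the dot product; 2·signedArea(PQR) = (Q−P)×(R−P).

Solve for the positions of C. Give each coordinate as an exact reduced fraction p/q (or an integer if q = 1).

C = (-15, 6)

1. C_x = -15  [2·signedArea(CBA) = -29 ∩ CB · EF = 29]
2. C_y = 6  [2·signedArea(CBA) = -29 ∩ CB · EF = 29]
   → C = (-15, 6)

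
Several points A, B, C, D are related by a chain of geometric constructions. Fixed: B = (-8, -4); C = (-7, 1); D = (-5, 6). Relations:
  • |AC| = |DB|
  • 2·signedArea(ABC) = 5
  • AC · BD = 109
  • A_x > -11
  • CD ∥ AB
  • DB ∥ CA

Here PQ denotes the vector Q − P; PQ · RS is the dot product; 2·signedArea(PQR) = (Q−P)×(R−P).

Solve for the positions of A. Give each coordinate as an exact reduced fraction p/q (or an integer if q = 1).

1. A_x = -10  [CD ∥ AB ∩ DB ∥ CA]
2. A_y = -9  [CD ∥ AB ∩ DB ∥ CA]
   → A = (-10, -9)

A = (-10, -9)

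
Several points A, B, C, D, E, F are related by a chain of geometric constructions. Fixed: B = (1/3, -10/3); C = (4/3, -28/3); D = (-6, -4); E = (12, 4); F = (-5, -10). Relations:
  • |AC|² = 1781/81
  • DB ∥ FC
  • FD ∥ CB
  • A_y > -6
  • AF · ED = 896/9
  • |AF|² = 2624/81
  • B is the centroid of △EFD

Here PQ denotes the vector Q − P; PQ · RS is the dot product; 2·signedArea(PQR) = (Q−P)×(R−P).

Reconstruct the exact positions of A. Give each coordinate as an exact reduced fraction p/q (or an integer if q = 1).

A = (-13/9, -50/9)

1. A_x = -13/9  [line 18·x + 8·y + 634/9 = 0 ∩ |AF|² = 2624/81]
2. A_y = -50/9  [line 18·x + 8·y + 634/9 = 0 ∩ |AF|² = 2624/81]
   → A = (-13/9, -50/9)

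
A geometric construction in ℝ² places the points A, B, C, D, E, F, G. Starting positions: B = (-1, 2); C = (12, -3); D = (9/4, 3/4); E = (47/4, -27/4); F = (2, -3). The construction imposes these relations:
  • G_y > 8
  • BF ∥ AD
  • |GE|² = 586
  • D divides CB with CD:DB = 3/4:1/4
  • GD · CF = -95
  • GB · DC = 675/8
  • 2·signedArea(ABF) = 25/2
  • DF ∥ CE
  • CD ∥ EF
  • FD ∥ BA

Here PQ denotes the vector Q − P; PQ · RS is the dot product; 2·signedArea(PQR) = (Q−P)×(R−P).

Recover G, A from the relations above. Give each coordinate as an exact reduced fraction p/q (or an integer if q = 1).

A = (-3/4, 23/4)
G = (-29/4, 33/4)

1. G_x = -29/4  [GD · CF = -95 ∩ GB · DC = 675/8]
2. G_y = 33/4  [GD · CF = -95 ∩ GB · DC = 675/8]
   → G = (-29/4, 33/4)
3. A_x = -3/4  [BF ∥ AD ∩ FD ∥ BA]
4. A_y = 23/4  [BF ∥ AD ∩ FD ∥ BA]
   → A = (-3/4, 23/4)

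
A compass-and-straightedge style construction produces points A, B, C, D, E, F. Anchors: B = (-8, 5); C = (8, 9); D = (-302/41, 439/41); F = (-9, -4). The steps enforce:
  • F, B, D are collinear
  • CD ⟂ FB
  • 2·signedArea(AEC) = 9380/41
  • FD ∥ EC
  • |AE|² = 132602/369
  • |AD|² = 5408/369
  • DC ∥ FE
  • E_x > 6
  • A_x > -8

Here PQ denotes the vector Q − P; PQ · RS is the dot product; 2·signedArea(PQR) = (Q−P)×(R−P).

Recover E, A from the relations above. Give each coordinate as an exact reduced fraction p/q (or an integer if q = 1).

A = (-958/123, 283/41)
E = (261/41, -234/41)

1. E_x = 261/41  [FD ∥ EC ∩ DC ∥ FE]
2. E_y = -234/41  [FD ∥ EC ∩ DC ∥ FE]
   → E = (261/41, -234/41)
3. A_x = -958/123  [line -603/41·x + 67/41·y + -5159/41 = 0 ∩ |AE|² = 132602/369]
4. A_y = 283/41  [line -603/41·x + 67/41·y + -5159/41 = 0 ∩ |AE|² = 132602/369]
   → A = (-958/123, 283/41)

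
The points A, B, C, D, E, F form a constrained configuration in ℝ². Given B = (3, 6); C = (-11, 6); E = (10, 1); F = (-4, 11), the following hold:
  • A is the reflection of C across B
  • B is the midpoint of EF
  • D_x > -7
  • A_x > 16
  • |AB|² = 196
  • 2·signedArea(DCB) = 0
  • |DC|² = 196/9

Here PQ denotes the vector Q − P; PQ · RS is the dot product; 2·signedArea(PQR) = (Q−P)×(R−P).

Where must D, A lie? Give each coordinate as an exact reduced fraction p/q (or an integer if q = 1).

1. D_y = 6  [2·signedArea(DCB) = 0]
2. D_x = -19/3  [|DC|² = 196/9]
   → D = (-19/3, 6)
3. A_x = 17  [A is the reflection of C across B]
4. A_y = 6  [A is the reflection of C across B]
   → A = (17, 6)

A = (17, 6)
D = (-19/3, 6)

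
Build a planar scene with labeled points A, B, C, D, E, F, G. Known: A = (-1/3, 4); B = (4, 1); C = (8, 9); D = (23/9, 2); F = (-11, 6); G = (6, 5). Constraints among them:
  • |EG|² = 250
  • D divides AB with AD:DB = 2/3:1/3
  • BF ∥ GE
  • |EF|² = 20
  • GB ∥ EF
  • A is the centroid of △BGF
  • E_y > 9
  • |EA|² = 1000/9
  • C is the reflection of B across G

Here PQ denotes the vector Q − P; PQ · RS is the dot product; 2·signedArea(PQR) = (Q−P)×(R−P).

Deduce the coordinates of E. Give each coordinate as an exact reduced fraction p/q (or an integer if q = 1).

E = (-9, 10)

1. E_x = -9  [GB ∥ EF ∩ BF ∥ GE]
2. E_y = 10  [GB ∥ EF ∩ BF ∥ GE]
   → E = (-9, 10)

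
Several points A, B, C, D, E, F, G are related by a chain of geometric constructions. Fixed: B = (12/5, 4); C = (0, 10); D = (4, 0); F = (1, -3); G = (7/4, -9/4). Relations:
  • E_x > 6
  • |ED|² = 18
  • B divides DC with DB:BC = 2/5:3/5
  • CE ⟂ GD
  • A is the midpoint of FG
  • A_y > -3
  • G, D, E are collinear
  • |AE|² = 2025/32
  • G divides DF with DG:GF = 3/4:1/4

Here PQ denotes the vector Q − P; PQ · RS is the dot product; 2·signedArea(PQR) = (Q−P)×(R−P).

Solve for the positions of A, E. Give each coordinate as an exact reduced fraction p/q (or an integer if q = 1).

A = (11/8, -21/8)
E = (7, 3)

1. A_x = 11/8  [A is the midpoint of FG]
2. A_y = -21/8  [A is the midpoint of FG]
   → A = (11/8, -21/8)
3. E_x = 7  [G, D, E are collinear ∩ CE ⟂ GD]
4. E_y = 3  [G, D, E are collinear ∩ CE ⟂ GD]
   → E = (7, 3)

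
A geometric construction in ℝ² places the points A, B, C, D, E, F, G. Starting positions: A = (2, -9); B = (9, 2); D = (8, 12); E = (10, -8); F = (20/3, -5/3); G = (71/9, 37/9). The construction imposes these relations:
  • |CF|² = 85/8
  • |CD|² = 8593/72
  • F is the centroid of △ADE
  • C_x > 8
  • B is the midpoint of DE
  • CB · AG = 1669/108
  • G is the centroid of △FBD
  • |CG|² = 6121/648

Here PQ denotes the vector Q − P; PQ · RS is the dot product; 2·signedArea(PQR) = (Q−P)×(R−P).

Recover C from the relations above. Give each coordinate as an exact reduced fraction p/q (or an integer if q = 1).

1. C_x = 101/12  [line -53/9·x + -118/9·y + 6887/108 = 0 ∩ |CF|² = 85/8]
2. C_y = 13/12  [line -53/9·x + -118/9·y + 6887/108 = 0 ∩ |CF|² = 85/8]
   → C = (101/12, 13/12)

C = (101/12, 13/12)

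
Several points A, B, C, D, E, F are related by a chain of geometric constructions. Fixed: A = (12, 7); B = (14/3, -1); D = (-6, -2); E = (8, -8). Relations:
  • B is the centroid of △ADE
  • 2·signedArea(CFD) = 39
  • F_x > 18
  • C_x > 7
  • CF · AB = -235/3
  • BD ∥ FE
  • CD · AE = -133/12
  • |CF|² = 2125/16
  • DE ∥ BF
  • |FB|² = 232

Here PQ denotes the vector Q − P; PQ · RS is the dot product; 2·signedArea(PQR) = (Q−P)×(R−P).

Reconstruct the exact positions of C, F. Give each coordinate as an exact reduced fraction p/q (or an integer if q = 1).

1. F_x = 56/3  [BD ∥ FE ∩ DE ∥ BF]
2. F_y = -7  [BD ∥ FE ∩ DE ∥ BF]
   → F = (56/3, -7)
3. C_x = 43/6  [CF · AB = -235/3 ∩ CD · AE = -133/12]
4. C_y = -25/4  [CF · AB = -235/3 ∩ CD · AE = -133/12]
   → C = (43/6, -25/4)

C = (43/6, -25/4)
F = (56/3, -7)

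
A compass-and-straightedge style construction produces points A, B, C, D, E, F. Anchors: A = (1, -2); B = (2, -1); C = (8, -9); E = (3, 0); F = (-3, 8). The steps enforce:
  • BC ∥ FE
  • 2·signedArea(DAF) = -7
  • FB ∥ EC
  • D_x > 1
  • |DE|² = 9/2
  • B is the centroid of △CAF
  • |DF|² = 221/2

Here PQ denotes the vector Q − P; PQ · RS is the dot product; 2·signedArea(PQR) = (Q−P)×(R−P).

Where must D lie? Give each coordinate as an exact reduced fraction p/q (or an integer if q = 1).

D = (3/2, -3/2)

1. D_x = 3/2  [line -10·x + -4·y + 9 = 0 ∩ |DE|² = 9/2]
2. D_y = -3/2  [line -10·x + -4·y + 9 = 0 ∩ |DE|² = 9/2]
   → D = (3/2, -3/2)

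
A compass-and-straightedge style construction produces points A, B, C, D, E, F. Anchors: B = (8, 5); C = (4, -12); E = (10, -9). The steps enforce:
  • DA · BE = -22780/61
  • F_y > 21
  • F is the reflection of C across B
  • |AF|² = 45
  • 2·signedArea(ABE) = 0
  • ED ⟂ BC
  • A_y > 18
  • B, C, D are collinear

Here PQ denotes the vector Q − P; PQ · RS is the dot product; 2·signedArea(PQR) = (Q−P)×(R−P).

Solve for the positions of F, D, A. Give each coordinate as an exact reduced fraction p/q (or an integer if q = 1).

1. F_x = 12  [F is the reflection of C across B]
2. F_y = 22  [F is the reflection of C across B]
   → F = (12, 22)
3. D_x = 304/61  [B, C, D are collinear ∩ ED ⟂ BC]
4. D_y = -477/61  [B, C, D are collinear ∩ ED ⟂ BC]
   → D = (304/61, -477/61)
5. A_x = 6  [2·signedArea(ABE) = 0 ∩ DA · BE = -22780/61]
6. A_y = 19  [2·signedArea(ABE) = 0 ∩ DA · BE = -22780/61]
   → A = (6, 19)

A = (6, 19)
D = (304/61, -477/61)
F = (12, 22)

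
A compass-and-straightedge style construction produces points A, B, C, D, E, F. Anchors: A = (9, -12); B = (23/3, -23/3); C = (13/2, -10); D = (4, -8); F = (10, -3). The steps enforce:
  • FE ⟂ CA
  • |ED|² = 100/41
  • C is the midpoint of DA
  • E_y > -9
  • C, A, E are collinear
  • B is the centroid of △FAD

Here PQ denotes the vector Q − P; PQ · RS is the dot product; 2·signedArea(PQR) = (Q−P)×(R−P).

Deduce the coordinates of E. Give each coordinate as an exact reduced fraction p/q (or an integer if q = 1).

E = (214/41, -368/41)

1. E_x = 214/41  [C, A, E are collinear ∩ FE ⟂ CA]
2. E_y = -368/41  [C, A, E are collinear ∩ FE ⟂ CA]
   → E = (214/41, -368/41)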